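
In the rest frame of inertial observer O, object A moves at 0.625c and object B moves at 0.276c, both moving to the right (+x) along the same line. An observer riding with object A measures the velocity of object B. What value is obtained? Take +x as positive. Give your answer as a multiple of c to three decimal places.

β_A = 0.625, β_B = 0.276.
Transform to A's frame with the inverse velocity-addition law: u' = (u − v)/(1 − uv/c²), taking u = β_B and v = β_A.
u' = (0.276 − 0.625) / (1 − (0.625)(0.276)) = -0.3490/0.8275 = -0.4218.

-0.422c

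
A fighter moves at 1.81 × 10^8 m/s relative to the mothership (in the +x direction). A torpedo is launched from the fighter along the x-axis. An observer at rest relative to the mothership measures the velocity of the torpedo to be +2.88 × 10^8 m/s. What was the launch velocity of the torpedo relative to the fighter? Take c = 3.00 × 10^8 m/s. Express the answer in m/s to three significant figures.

v = 0.603c, u = 0.960c.
Invert the composition law: u' = (u − v)/(1 − uv/c²).
u' = (0.960 − 0.603) / (1 − (0.960)(0.603)) = 0.3567/0.4208 = 0.8476.
u' = 0.8476 × 3.00 × 10^8 m/s.

+2.54 × 10^8 m/s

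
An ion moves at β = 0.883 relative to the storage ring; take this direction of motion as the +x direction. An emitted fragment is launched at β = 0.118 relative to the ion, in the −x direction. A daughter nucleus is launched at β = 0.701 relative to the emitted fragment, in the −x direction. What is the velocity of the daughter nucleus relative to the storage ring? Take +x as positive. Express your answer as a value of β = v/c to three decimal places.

Apply u = (u' + v)/(1 + u'v/c²) successively, working outward toward the storage ring.
Start: velocity of the ion relative to the storage ring = 0.8830c.
Compose with the emitted fragment (u' = -0.118 in the ion frame): u_1 = (-0.118 + 0.883) / (1 + (-0.118)·0.883) = 0.7650/0.8958 = 0.8540.
Compose with the daughter nucleus (u' = -0.701 in the emitted fragment frame): u_2 = (-0.701 + 0.854) / (1 + (-0.701)·0.854) = 0.1530/0.4014 = 0.3812.

β = +0.381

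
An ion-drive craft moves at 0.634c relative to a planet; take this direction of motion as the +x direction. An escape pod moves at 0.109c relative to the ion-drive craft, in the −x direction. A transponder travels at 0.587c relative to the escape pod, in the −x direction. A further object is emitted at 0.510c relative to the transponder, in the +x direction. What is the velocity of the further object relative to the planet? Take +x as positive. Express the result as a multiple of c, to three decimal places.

+0.484c

Apply u = (u' + v)/(1 + u'v/c²) successively, working outward toward the planet.
Start: velocity of the ion-drive craft relative to the planet = 0.6340c.
Compose with the escape pod (u' = -0.109 in the ion-drive craft frame): u_1 = (-0.109 + 0.634) / (1 + (-0.109)·0.634) = 0.5250/0.9309 = 0.5640.
Compose with the transponder (u' = -0.587 in the escape pod frame): u_2 = (-0.587 + 0.564) / (1 + (-0.587)·0.564) = -0.0230/0.6689 = -0.0344.
Compose with the further object (u' = 0.510 in the transponder frame): u_3 = (0.510 + (-0.034)) / (1 + 0.510·(-0.034)) = 0.4756/0.9824 = 0.4841.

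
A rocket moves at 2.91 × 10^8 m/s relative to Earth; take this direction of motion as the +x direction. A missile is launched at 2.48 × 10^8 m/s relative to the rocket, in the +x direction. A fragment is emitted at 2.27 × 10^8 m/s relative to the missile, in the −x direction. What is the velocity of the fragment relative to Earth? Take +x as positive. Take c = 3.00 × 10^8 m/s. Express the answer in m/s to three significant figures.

+2.94 × 10^8 m/s

Apply u = (u' + v)/(1 + u'v/c²) successively, working outward toward Earth.
(Dividing each given speed by c = 3.00 × 10^8 m/s to work in units of c.)
Start: velocity of the rocket relative to Earth = 0.9700c.
Compose with the missile (u' = 0.827 in the rocket frame): u_1 = (0.827 + 0.970) / (1 + 0.827·0.970) = 1.7967/1.8019 = 0.9971.
Compose with the fragment (u' = -0.757 in the missile frame): u_2 = (-0.757 + 0.997) / (1 + (-0.757)·0.997) = 0.2404/0.2455 = 0.9794.
So u = 0.9794 × 3.00 × 10^8 m/s.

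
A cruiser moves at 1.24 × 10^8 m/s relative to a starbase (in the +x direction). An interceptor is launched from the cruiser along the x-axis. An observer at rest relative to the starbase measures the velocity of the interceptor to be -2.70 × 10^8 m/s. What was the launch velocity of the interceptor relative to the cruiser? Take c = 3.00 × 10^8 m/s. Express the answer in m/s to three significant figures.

v = 0.413c, u = -0.900c.
Invert the composition law: u' = (u − v)/(1 − uv/c²).
u' = (-0.900 − 0.413) / (1 − (-0.900)(0.413)) = -1.3133/1.3720 = -0.9572.
u' = -0.9572 × 3.00 × 10^8 m/s.

-2.87 × 10^8 m/s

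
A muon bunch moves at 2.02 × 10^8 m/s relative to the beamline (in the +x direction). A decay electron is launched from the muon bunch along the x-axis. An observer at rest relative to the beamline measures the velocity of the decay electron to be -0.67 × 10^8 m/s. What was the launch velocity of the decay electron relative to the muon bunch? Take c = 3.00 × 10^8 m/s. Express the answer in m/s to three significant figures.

v = 0.673c, u = -0.223c.
Invert the composition law: u' = (u − v)/(1 − uv/c²).
u' = (-0.223 − 0.673) / (1 − (-0.223)(0.673)) = -0.8967/1.1504 = -0.7795.
u' = -0.7795 × 3.00 × 10^8 m/s.

-2.34 × 10^8 m/s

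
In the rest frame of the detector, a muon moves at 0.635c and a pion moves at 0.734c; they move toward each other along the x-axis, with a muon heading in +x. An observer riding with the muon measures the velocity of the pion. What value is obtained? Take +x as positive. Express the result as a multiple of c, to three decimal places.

-0.934c

β_A = 0.635, β_B = -0.734.
Transform to A's frame with the inverse velocity-addition law: u' = (u − v)/(1 − uv/c²), taking u = β_B and v = β_A.
u' = (-0.734 − 0.635) / (1 − (0.635)(-0.734)) = -1.3690/1.4661 = -0.9338.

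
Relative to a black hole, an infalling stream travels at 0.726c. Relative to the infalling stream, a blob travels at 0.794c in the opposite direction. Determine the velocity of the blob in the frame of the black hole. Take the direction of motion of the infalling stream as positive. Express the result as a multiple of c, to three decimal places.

With v = 0.726 and u' = -0.794 (in units of c),
u = (u' + v)/(1 + u'v/c²):
u = (-0.794 + 0.726) / (1 + (-0.794)·0.726) = -0.0680/0.4236 = -0.1605
(Galilean addition would give -0.068c.)

-0.161c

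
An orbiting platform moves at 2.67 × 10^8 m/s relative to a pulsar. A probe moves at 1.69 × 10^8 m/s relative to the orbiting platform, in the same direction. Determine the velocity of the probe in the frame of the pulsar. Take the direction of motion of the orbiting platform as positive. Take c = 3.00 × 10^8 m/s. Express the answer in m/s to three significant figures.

In units of c (dividing by 3.00 × 10^8 m/s): v = 0.890, u' = 0.563.
u = (u' + v)/(1 + u'v/c²):
u = (0.563 + 0.890) / (1 + 0.563·0.890) = 1.4533/1.5014 = 0.9680
(Galilean addition would give +1.453c, exceeding c.)
Converting back: u = 0.9680 × 3.00 × 10^8 m/s.

2.90 × 10^8 m/s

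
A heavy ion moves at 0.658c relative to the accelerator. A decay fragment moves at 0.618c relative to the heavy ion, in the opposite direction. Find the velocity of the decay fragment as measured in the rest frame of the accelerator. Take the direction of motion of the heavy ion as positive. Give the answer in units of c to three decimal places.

With v = 0.658 and u' = -0.618 (in units of c),
u = (u' + v)/(1 + u'v/c²):
u = (-0.618 + 0.658) / (1 + (-0.618)·0.658) = 0.0400/0.5934 = 0.0674
(Galilean addition would give +0.040c.)

+0.067c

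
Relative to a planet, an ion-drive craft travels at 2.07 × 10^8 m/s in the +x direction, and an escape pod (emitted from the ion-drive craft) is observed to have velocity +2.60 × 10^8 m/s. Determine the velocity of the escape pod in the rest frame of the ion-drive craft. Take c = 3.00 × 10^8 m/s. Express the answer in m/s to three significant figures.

+1.32 × 10^8 m/s

v = 0.690c, u = 0.867c.
Invert the composition law: u' = (u − v)/(1 − uv/c²).
u' = (0.867 − 0.690) / (1 − (0.867)(0.690)) = 0.1767/0.4020 = 0.4395.
u' = 0.4395 × 3.00 × 10^8 m/s.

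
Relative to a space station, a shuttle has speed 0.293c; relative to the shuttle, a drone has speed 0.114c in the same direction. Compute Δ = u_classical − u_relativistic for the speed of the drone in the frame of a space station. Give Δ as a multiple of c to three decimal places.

Galilean: u_cl = 0.114 + 0.293 = 0.4070.
Relativistic: u_rel = (0.114 + 0.293) / (1 + 0.114·0.293) = 0.4070/1.0334 = 0.3938.
Δ = 0.4070 − 0.3938 = 0.0132.

Δ = 0.013c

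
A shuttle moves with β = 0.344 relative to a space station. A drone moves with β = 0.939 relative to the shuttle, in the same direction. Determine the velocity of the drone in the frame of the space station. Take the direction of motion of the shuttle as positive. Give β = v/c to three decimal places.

β = 0.970

With v = 0.344 and u' = 0.939 (in units of c),
u = (u' + v)/(1 + u'v/c²):
u = (0.939 + 0.344) / (1 + 0.939·0.344) = 1.2830/1.3230 = 0.9698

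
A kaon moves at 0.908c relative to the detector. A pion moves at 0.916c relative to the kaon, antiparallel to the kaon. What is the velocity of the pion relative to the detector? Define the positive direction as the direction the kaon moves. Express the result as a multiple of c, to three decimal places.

-0.048c

With v = 0.908 and u' = -0.916 (in units of c),
u = (u' + v)/(1 + u'v/c²):
u = (-0.916 + 0.908) / (1 + (-0.916)·0.908) = -0.0080/0.1683 = -0.0475
(Galilean addition would give -0.008c.)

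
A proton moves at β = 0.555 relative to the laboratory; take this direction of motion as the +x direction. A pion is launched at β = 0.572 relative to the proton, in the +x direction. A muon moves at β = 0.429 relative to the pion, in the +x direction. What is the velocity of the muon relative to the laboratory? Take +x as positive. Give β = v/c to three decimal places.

Apply u = (u' + v)/(1 + u'v/c²) successively, working outward toward the laboratory.
Start: velocity of the proton relative to the laboratory = 0.5550c.
Compose with the pion (u' = 0.572 in the proton frame): u_1 = (0.572 + 0.555) / (1 + 0.572·0.555) = 1.1270/1.3175 = 0.8554.
Compose with the muon (u' = 0.429 in the pion frame): u_2 = (0.429 + 0.855) / (1 + 0.429·0.855) = 1.2844/1.3670 = 0.9396.

β = 0.940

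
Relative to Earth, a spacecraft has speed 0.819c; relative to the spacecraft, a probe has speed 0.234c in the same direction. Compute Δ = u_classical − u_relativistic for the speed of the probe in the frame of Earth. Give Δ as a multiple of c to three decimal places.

Δ = 0.169c

Galilean: u_cl = 0.234 + 0.819 = 1.0530.
Relativistic: u_rel = (0.234 + 0.819) / (1 + 0.234·0.819) = 1.0530/1.1916 = 0.8837.
Δ = 1.0530 − 0.8837 = 0.1693.
(The classical prediction exceeds c; the relativistic result does not.)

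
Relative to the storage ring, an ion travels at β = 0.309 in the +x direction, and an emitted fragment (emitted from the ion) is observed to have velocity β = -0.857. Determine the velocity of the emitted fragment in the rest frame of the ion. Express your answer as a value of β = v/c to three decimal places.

β = -0.922

Invert the composition law: u' = (u − v)/(1 − uv/c²).
u' = (-0.857 − 0.309) / (1 − (-0.857)(0.309)) = -1.1660/1.2648 = -0.9219.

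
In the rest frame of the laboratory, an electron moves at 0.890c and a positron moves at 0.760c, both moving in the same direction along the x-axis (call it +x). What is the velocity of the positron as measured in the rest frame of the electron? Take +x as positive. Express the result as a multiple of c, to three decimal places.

-0.402c

β_A = 0.890, β_B = 0.760.
Transform to A's frame with the inverse velocity-addition law: u' = (u − v)/(1 − uv/c²), taking u = β_B and v = β_A.
u' = (0.760 − 0.890) / (1 − (0.890)(0.760)) = -0.1300/0.3236 = -0.4017.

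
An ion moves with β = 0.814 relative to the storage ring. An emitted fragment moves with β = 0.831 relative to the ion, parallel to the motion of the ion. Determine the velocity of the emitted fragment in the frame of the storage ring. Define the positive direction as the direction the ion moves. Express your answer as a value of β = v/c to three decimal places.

With v = 0.814 and u' = 0.831 (in units of c),
u = (u' + v)/(1 + u'v/c²):
u = (0.831 + 0.814) / (1 + 0.831·0.814) = 1.6450/1.6764 = 0.9812

β = 0.981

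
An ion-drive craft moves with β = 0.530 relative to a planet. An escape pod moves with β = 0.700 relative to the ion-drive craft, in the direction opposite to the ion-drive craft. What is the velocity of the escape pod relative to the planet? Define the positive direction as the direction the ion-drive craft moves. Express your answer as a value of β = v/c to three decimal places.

With v = 0.530 and u' = -0.700 (in units of c),
u = (u' + v)/(1 + u'v/c²):
u = (-0.700 + 0.530) / (1 + (-0.700)·0.530) = -0.1700/0.6290 = -0.2703
(Galilean addition would give -0.170c.)

β = -0.270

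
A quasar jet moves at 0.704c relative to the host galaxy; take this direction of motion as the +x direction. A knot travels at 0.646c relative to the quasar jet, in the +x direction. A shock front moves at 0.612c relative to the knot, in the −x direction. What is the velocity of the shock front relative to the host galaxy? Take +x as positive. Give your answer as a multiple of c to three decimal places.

Apply u = (u' + v)/(1 + u'v/c²) successively, working outward toward the host galaxy.
Start: velocity of the quasar jet relative to the host galaxy = 0.7040c.
Compose with the knot (u' = 0.646 in the quasar jet frame): u_1 = (0.646 + 0.704) / (1 + 0.646·0.704) = 1.3500/1.4548 = 0.9280.
Compose with the shock front (u' = -0.612 in the knot frame): u_2 = (-0.612 + 0.928) / (1 + (-0.612)·0.928) = 0.3160/0.4321 = 0.7313.

+0.731c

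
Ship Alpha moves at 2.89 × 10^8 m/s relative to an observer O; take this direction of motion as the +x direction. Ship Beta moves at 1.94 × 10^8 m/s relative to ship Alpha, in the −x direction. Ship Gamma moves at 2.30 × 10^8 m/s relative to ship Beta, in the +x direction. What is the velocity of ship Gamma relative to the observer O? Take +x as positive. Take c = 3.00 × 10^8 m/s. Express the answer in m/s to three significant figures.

+2.93 × 10^8 m/s

Apply u = (u' + v)/(1 + u'v/c²) successively, working outward toward the observer O.
(Dividing each given speed by c = 3.00 × 10^8 m/s to work in units of c.)
Start: velocity of ship Alpha relative to the observer O = 0.9633c.
Compose with ship Beta (u' = -0.647 in ship Alpha frame): u_1 = (-0.647 + 0.963) / (1 + (-0.647)·0.963) = 0.3167/0.3770 = 0.8399.
Compose with ship Gamma (u' = 0.767 in ship Beta frame): u_2 = (0.767 + 0.840) / (1 + 0.767·0.840) = 1.6065/1.6439 = 0.9773.
So u = 0.9773 × 3.00 × 10^8 m/s.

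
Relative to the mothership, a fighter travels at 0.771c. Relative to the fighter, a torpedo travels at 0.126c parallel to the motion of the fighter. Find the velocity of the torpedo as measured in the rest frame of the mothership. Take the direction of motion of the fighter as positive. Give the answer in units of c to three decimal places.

0.818c

With v = 0.771 and u' = 0.126 (in units of c),
u = (u' + v)/(1 + u'v/c²):
u = (0.126 + 0.771) / (1 + 0.126·0.771) = 0.8970/1.0971 = 0.8176
(Galilean addition would give +0.897c.)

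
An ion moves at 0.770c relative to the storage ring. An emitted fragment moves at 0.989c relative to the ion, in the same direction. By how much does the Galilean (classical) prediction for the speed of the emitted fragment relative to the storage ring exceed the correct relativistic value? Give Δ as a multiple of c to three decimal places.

Δ = 0.760c

Galilean: u_cl = 0.989 + 0.770 = 1.7590.
Relativistic: u_rel = (0.989 + 0.770) / (1 + 0.989·0.770) = 1.7590/1.7615 = 0.9986.
Δ = 1.7590 − 0.9986 = 0.7604.
(The classical prediction exceeds c; the relativistic result does not.)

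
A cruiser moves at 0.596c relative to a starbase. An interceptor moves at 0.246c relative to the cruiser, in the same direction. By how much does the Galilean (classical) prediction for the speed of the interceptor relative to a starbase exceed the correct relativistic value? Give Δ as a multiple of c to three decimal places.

Δ = 0.108c

Galilean: u_cl = 0.246 + 0.596 = 0.8420.
Relativistic: u_rel = (0.246 + 0.596) / (1 + 0.246·0.596) = 0.8420/1.1466 = 0.7343.
Δ = 0.8420 − 0.7343 = 0.1077.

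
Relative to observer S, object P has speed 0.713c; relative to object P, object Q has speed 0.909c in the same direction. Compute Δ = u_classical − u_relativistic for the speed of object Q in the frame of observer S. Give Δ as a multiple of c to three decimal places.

Galilean: u_cl = 0.909 + 0.713 = 1.6220.
Relativistic: u_rel = (0.909 + 0.713) / (1 + 0.909·0.713) = 1.6220/1.6481 = 0.9842.
Δ = 1.6220 − 0.9842 = 0.6378.
(The classical prediction exceeds c; the relativistic result does not.)

Δ = 0.638c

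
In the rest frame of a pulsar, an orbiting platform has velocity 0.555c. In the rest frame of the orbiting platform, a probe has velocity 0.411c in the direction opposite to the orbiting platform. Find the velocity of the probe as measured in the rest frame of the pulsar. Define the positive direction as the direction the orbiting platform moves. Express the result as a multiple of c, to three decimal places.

With v = 0.555 and u' = -0.411 (in units of c),
u = (u' + v)/(1 + u'v/c²):
u = (-0.411 + 0.555) / (1 + (-0.411)·0.555) = 0.1440/0.7719 = 0.1866

+0.187c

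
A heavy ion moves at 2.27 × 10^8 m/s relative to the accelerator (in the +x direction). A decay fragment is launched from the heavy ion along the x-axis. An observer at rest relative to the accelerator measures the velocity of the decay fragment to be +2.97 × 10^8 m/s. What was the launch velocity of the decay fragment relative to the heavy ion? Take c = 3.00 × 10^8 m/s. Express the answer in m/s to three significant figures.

v = 0.757c, u = 0.990c.
Invert the composition law: u' = (u − v)/(1 − uv/c²).
u' = (0.990 − 0.757) / (1 − (0.990)(0.757)) = 0.2333/0.2509 = 0.9300.
u' = 0.9300 × 3.00 × 10^8 m/s.

+2.79 × 10^8 m/s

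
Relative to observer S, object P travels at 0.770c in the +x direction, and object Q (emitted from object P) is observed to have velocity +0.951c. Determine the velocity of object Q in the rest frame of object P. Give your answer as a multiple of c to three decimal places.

Invert the composition law: u' = (u − v)/(1 − uv/c²).
u' = (0.951 − 0.770) / (1 − (0.951)(0.770)) = 0.1810/0.2677 = 0.6761.

+0.676c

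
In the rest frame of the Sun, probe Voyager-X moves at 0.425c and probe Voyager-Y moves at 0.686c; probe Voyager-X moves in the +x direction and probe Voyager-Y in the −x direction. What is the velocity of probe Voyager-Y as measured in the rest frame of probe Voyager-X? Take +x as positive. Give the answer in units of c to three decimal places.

-0.860c

β_A = 0.425, β_B = -0.686.
Transform to A's frame with the inverse velocity-addition law: u' = (u − v)/(1 − uv/c²), taking u = β_B and v = β_A.
u' = (-0.686 − 0.425) / (1 − (0.425)(-0.686)) = -1.1110/1.2915 = -0.8602.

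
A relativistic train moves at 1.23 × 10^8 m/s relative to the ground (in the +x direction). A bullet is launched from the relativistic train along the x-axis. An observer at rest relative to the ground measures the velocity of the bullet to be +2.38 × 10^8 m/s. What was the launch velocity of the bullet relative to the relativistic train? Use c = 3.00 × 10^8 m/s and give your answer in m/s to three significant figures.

v = 0.410c, u = 0.793c.
Invert the composition law: u' = (u − v)/(1 − uv/c²).
u' = (0.793 − 0.410) / (1 − (0.793)(0.410)) = 0.3833/0.6747 = 0.5681.
u' = 0.5681 × 3.00 × 10^8 m/s.

+1.70 × 10^8 m/s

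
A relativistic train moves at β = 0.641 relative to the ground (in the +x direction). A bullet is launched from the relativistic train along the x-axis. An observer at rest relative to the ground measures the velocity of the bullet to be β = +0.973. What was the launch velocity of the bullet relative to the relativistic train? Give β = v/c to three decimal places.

Invert the composition law: u' = (u − v)/(1 − uv/c²).
u' = (0.973 − 0.641) / (1 − (0.973)(0.641)) = 0.3320/0.3763 = 0.8823.

β = +0.882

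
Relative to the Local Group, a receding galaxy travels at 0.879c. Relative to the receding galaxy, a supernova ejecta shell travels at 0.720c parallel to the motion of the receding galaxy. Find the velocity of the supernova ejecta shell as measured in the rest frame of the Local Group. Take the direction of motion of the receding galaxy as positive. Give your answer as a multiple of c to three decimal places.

With v = 0.879 and u' = 0.720 (in units of c),
u = (u' + v)/(1 + u'v/c²):
u = (0.720 + 0.879) / (1 + 0.720·0.879) = 1.5990/1.6329 = 0.9793

0.979c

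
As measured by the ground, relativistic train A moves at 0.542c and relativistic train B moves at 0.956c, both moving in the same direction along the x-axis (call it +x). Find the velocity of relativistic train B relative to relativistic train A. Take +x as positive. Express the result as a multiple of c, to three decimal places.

+0.859c

β_A = 0.542, β_B = 0.956.
Transform to A's frame with the inverse velocity-addition law: u' = (u − v)/(1 − uv/c²), taking u = β_B and v = β_A.
u' = (0.956 − 0.542) / (1 − (0.542)(0.956)) = 0.4140/0.4818 = 0.8592.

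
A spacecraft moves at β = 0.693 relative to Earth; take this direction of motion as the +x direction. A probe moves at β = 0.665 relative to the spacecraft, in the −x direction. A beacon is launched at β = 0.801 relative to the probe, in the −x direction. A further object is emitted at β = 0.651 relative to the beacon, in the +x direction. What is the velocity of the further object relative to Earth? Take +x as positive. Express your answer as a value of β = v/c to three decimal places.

Apply u = (u' + v)/(1 + u'v/c²) successively, working outward toward Earth.
Start: velocity of the spacecraft relative to Earth = 0.6930c.
Compose with the probe (u' = -0.665 in the spacecraft frame): u_1 = (-0.665 + 0.693) / (1 + (-0.665)·0.693) = 0.0280/0.5392 = 0.0519.
Compose with the beacon (u' = -0.801 in the probe frame): u_2 = (-0.801 + 0.052) / (1 + (-0.801)·0.052) = -0.7491/0.9584 = -0.7816.
Compose with the further object (u' = 0.651 in the beacon frame): u_3 = (0.651 + (-0.782)) / (1 + 0.651·(-0.782)) = -0.1306/0.4912 = -0.2658.

β = -0.266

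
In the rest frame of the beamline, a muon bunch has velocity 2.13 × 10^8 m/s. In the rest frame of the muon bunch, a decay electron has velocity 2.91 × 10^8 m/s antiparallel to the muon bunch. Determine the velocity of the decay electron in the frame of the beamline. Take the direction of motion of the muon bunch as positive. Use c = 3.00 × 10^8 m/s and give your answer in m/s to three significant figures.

-2.51 × 10^8 m/s

In units of c (dividing by 3.00 × 10^8 m/s): v = 0.710, u' = -0.970.
u = (u' + v)/(1 + u'v/c²):
u = (-0.970 + 0.710) / (1 + (-0.970)·0.710) = -0.2600/0.3113 = -0.8352
(Galilean addition would give -0.260c.)
Converting back: u = -0.8352 × 3.00 × 10^8 m/s.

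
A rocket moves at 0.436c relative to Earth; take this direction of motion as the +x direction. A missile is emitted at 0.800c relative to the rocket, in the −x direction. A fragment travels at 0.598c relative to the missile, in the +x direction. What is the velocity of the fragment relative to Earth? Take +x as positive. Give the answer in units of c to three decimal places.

Apply u = (u' + v)/(1 + u'v/c²) successively, working outward toward Earth.
Start: velocity of the rocket relative to Earth = 0.4360c.
Compose with the missile (u' = -0.800 in the rocket frame): u_1 = (-0.800 + 0.436) / (1 + (-0.800)·0.436) = -0.3640/0.6512 = -0.5590.
Compose with the fragment (u' = 0.598 in the missile frame): u_2 = (0.598 + (-0.559)) / (1 + 0.598·(-0.559)) = 0.0390/0.6657 = 0.0586.

+0.059c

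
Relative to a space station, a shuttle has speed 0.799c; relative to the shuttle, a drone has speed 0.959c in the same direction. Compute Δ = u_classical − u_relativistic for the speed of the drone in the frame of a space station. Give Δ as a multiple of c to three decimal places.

Δ = 0.763c

Galilean: u_cl = 0.959 + 0.799 = 1.7580.
Relativistic: u_rel = (0.959 + 0.799) / (1 + 0.959·0.799) = 1.7580/1.7662 = 0.9953.
Δ = 1.7580 − 0.9953 = 0.7627.
(The classical prediction exceeds c; the relativistic result does not.)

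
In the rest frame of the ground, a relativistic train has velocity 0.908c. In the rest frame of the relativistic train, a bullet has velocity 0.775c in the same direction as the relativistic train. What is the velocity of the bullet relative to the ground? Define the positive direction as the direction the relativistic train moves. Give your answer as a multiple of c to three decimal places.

With v = 0.908 and u' = 0.775 (in units of c),
u = (u' + v)/(1 + u'v/c²):
u = (0.775 + 0.908) / (1 + 0.775·0.908) = 1.6830/1.7037 = 0.9878

0.988c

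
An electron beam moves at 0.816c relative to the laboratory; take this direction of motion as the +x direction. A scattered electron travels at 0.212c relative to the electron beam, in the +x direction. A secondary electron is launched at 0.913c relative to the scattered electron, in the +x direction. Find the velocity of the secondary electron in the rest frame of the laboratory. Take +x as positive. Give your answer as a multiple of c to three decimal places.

Apply u = (u' + v)/(1 + u'v/c²) successively, working outward toward the laboratory.
Start: velocity of the electron beam relative to the laboratory = 0.8160c.
Compose with the scattered electron (u' = 0.212 in the electron beam frame): u_1 = (0.212 + 0.816) / (1 + 0.212·0.816) = 1.0280/1.1730 = 0.8764.
Compose with the secondary electron (u' = 0.913 in the scattered electron frame): u_2 = (0.913 + 0.876) / (1 + 0.913·0.876) = 1.7894/1.8001 = 0.9940.

0.994c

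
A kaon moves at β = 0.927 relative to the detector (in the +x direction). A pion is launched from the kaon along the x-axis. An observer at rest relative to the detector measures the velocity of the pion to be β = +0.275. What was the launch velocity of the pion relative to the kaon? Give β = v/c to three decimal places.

Invert the composition law: u' = (u − v)/(1 − uv/c²).
u' = (0.275 − 0.927) / (1 − (0.275)(0.927)) = -0.6520/0.7451 = -0.8751.

β = -0.875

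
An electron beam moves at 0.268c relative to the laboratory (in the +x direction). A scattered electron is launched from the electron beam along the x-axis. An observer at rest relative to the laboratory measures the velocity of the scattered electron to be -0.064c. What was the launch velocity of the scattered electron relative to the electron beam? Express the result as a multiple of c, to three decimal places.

-0.326c

Invert the composition law: u' = (u − v)/(1 − uv/c²).
u' = (-0.064 − 0.268) / (1 − (-0.064)(0.268)) = -0.3320/1.0172 = -0.3264.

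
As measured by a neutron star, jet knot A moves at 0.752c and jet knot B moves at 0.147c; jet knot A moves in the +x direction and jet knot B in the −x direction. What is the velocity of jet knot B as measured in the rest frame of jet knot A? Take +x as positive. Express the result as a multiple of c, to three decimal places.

-0.810c

β_A = 0.752, β_B = -0.147.
Transform to A's frame with the inverse velocity-addition law: u' = (u − v)/(1 − uv/c²), taking u = β_B and v = β_A.
u' = (-0.147 − 0.752) / (1 − (0.752)(-0.147)) = -0.8990/1.1105 = -0.8095.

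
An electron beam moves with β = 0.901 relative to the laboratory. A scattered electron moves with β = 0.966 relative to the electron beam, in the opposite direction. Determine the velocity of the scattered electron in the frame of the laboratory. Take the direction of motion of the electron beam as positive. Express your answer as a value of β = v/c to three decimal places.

With v = 0.901 and u' = -0.966 (in units of c),
u = (u' + v)/(1 + u'v/c²):
u = (-0.966 + 0.901) / (1 + (-0.966)·0.901) = -0.0650/0.1296 = -0.5014

β = -0.501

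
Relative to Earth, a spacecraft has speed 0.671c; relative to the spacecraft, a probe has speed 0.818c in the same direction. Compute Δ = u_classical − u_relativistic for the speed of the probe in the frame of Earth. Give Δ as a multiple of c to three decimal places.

Δ = 0.528c

Galilean: u_cl = 0.818 + 0.671 = 1.4890.
Relativistic: u_rel = (0.818 + 0.671) / (1 + 0.818·0.671) = 1.4890/1.5489 = 0.9613.
Δ = 1.4890 − 0.9613 = 0.5277.
(The classical prediction exceeds c; the relativistic result does not.)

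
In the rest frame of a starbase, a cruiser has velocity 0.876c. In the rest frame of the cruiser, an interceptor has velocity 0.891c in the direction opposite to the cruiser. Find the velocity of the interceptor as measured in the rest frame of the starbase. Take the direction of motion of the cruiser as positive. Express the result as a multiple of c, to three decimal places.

-0.068c

With v = 0.876 and u' = -0.891 (in units of c),
u = (u' + v)/(1 + u'v/c²):
u = (-0.891 + 0.876) / (1 + (-0.891)·0.876) = -0.0150/0.2195 = -0.0683
(Galilean addition would give -0.015c.)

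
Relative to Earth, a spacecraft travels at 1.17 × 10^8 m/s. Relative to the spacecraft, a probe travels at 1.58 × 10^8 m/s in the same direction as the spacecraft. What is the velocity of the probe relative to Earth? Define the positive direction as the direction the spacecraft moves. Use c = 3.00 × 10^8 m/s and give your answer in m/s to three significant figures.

In units of c (dividing by 3.00 × 10^8 m/s): v = 0.390, u' = 0.527.
u = (u' + v)/(1 + u'v/c²):
u = (0.527 + 0.390) / (1 + 0.527·0.390) = 0.9167/1.2054 = 0.7605
Converting back: u = 0.7605 × 3.00 × 10^8 m/s.

2.28 × 10^8 m/s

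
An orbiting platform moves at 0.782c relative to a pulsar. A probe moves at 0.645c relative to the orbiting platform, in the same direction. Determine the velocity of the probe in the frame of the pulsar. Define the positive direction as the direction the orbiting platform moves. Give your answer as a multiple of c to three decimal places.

With v = 0.782 and u' = 0.645 (in units of c),
u = (u' + v)/(1 + u'v/c²):
u = (0.645 + 0.782) / (1 + 0.645·0.782) = 1.4270/1.5044 = 0.9486
(Galilean addition would give +1.427c, exceeding c.)

0.949c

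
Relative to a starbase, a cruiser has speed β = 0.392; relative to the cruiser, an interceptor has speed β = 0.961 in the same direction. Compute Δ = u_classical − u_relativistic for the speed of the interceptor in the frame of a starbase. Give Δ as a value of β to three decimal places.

Δ = 0.370

Galilean: u_cl = 0.961 + 0.392 = 1.3530.
Relativistic: u_rel = (0.961 + 0.392) / (1 + 0.961·0.392) = 1.3530/1.3767 = 0.9828.
Δ = 1.3530 − 0.9828 = 0.3702.
(The classical prediction exceeds c; the relativistic result does not.)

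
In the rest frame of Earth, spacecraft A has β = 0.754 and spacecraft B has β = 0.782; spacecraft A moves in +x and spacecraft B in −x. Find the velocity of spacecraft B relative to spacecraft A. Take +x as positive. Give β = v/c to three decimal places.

β_A = 0.754, β_B = -0.782.
Transform to A's frame with the inverse velocity-addition law: u' = (u − v)/(1 − uv/c²), taking u = β_B and v = β_A.
u' = (-0.782 − 0.754) / (1 − (0.754)(-0.782)) = -1.5360/1.5896 = -0.9663.

β = -0.966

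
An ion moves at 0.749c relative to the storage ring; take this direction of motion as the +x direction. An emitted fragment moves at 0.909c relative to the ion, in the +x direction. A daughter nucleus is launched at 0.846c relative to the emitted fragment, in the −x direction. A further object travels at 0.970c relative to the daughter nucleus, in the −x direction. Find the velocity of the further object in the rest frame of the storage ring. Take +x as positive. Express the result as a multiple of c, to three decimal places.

-0.687c

Apply u = (u' + v)/(1 + u'v/c²) successively, working outward toward the storage ring.
Start: velocity of the ion relative to the storage ring = 0.7490c.
Compose with the emitted fragment (u' = 0.909 in the ion frame): u_1 = (0.909 + 0.749) / (1 + 0.909·0.749) = 1.6580/1.6808 = 0.9864.
Compose with the daughter nucleus (u' = -0.846 in the emitted fragment frame): u_2 = (-0.846 + 0.986) / (1 + (-0.846)·0.986) = 0.1404/0.1655 = 0.8484.
Compose with the further object (u' = -0.970 in the daughter nucleus frame): u_3 = (-0.970 + 0.848) / (1 + (-0.970)·0.848) = -0.1216/0.1770 = -0.6868.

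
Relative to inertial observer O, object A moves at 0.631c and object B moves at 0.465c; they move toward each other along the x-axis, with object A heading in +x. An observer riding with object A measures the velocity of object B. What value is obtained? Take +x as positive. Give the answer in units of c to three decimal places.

β_A = 0.631, β_B = -0.465.
Transform to A's frame with the inverse velocity-addition law: u' = (u − v)/(1 − uv/c²), taking u = β_B and v = β_A.
u' = (-0.465 − 0.631) / (1 − (0.631)(-0.465)) = -1.0960/1.2934 = -0.8474.

-0.847c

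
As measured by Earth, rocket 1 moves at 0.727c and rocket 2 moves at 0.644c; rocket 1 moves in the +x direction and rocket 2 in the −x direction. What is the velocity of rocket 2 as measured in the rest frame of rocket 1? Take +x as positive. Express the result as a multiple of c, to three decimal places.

β_A = 0.727, β_B = -0.644.
Transform to A's frame with the inverse velocity-addition law: u' = (u − v)/(1 − uv/c²), taking u = β_B and v = β_A.
u' = (-0.644 − 0.727) / (1 − (0.727)(-0.644)) = -1.3710/1.4682 = -0.9338.

-0.934c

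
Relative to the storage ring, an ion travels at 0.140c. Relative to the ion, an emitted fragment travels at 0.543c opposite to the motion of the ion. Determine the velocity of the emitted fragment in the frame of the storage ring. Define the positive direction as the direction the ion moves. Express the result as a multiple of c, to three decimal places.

With v = 0.140 and u' = -0.543 (in units of c),
u = (u' + v)/(1 + u'v/c²):
u = (-0.543 + 0.140) / (1 + (-0.543)·0.140) = -0.4030/0.9240 = -0.4362

-0.436c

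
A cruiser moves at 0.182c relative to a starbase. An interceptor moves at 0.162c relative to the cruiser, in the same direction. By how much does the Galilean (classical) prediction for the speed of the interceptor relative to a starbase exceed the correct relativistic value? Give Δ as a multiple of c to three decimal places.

Δ = 0.010c

Galilean: u_cl = 0.162 + 0.182 = 0.3440.
Relativistic: u_rel = (0.162 + 0.182) / (1 + 0.162·0.182) = 0.3440/1.0295 = 0.3341.
Δ = 0.3440 − 0.3341 = 0.0099.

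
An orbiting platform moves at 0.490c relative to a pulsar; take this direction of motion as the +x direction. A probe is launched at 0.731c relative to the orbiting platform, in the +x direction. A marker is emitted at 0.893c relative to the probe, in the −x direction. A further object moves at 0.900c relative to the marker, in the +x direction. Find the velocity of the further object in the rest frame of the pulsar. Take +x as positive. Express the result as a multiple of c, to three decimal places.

Apply u = (u' + v)/(1 + u'v/c²) successively, working outward toward the pulsar.
Start: velocity of the orbiting platform relative to the pulsar = 0.4900c.
Compose with the probe (u' = 0.731 in the orbiting platform frame): u_1 = (0.731 + 0.490) / (1 + 0.731·0.490) = 1.2210/1.3582 = 0.8990.
Compose with the marker (u' = -0.893 in the probe frame): u_2 = (-0.893 + 0.899) / (1 + (-0.893)·0.899) = 0.0060/0.1972 = 0.0304.
Compose with the further object (u' = 0.900 in the marker frame): u_3 = (0.900 + 0.030) / (1 + 0.900·0.030) = 0.9304/1.0273 = 0.9056.

+0.906c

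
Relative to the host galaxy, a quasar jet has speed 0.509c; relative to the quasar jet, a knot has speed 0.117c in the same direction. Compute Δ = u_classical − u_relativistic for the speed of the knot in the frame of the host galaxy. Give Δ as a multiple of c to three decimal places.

Δ = 0.035c

Galilean: u_cl = 0.117 + 0.509 = 0.6260.
Relativistic: u_rel = (0.117 + 0.509) / (1 + 0.117·0.509) = 0.6260/1.0596 = 0.5908.
Δ = 0.6260 − 0.5908 = 0.0352.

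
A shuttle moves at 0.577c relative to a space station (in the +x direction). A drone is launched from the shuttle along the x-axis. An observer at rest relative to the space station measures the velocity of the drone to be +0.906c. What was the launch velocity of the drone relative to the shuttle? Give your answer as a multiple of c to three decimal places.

Invert the composition law: u' = (u − v)/(1 − uv/c²).
u' = (0.906 − 0.577) / (1 − (0.906)(0.577)) = 0.3290/0.4772 = 0.6894.

+0.689c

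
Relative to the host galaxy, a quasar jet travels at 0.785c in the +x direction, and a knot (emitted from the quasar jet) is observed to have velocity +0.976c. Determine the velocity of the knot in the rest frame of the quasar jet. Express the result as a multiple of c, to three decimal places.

+0.817c

Invert the composition law: u' = (u − v)/(1 − uv/c²).
u' = (0.976 − 0.785) / (1 − (0.976)(0.785)) = 0.1910/0.2338 = 0.8168.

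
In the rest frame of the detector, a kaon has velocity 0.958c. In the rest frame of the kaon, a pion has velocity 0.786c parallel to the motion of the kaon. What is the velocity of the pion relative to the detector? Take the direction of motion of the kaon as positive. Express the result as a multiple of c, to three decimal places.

0.995c

With v = 0.958 and u' = 0.786 (in units of c),
u = (u' + v)/(1 + u'v/c²):
u = (0.786 + 0.958) / (1 + 0.786·0.958) = 1.7440/1.7530 = 0.9949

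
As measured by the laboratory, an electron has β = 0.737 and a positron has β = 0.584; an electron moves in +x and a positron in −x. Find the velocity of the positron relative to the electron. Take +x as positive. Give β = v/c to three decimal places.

β = -0.924

β_A = 0.737, β_B = -0.584.
Transform to A's frame with the inverse velocity-addition law: u' = (u − v)/(1 − uv/c²), taking u = β_B and v = β_A.
u' = (-0.584 − 0.737) / (1 − (0.737)(-0.584)) = -1.3210/1.4304 = -0.9235.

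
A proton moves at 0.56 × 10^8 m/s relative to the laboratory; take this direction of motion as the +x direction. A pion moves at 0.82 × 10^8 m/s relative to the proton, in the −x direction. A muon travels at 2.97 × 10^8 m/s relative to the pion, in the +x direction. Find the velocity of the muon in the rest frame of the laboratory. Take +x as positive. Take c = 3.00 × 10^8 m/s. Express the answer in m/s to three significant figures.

+2.96 × 10^8 m/s

Apply u = (u' + v)/(1 + u'v/c²) successively, working outward toward the laboratory.
(Dividing each given speed by c = 3.00 × 10^8 m/s to work in units of c.)
Start: velocity of the proton relative to the laboratory = 0.1867c.
Compose with the pion (u' = -0.273 in the proton frame): u_1 = (-0.273 + 0.187) / (1 + (-0.273)·0.187) = -0.0867/0.9490 = -0.0913.
Compose with the muon (u' = 0.990 in the pion frame): u_2 = (0.990 + (-0.091)) / (1 + 0.990·(-0.091)) = 0.8987/0.9096 = 0.9880.
So u = 0.9880 × 3.00 × 10^8 m/s.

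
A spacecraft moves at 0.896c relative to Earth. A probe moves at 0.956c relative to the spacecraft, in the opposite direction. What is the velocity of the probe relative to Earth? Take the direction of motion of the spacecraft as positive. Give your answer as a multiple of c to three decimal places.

-0.418c

With v = 0.896 and u' = -0.956 (in units of c),
u = (u' + v)/(1 + u'v/c²):
u = (-0.956 + 0.896) / (1 + (-0.956)·0.896) = -0.0600/0.1434 = -0.4183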